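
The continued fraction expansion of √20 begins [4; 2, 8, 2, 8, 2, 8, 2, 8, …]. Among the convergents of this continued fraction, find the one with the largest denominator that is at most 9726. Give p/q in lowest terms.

24476/5473

a_0 = 4: 4/1  (≤ bound)
a_1 = 2: 9/2  (≤ bound)
a_2 = 8: 76/17  (≤ bound)
a_3 = 2: 161/36  (≤ bound)
a_4 = 8: 1364/305  (≤ bound)
a_5 = 2: 2889/646  (≤ bound)
a_6 = 8: 24476/5473  (≤ bound)
a_7 = 2: 51841/11592  (> 9726, stop)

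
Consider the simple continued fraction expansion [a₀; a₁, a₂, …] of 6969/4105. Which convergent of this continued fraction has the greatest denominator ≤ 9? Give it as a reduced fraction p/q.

5/3

List convergents until the denominator exceeds the bound:
a_0 = 1: 1/1  (≤ bound)
a_1 = 1: 2/1  (≤ bound)
a_2 = 2: 5/3  (≤ bound)
a_3 = 3: 17/10  (> 9, stop)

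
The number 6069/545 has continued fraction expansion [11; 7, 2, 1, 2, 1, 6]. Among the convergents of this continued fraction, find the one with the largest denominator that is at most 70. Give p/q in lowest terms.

a_0 = 11: 11/1  (≤ bound)
a_1 = 7: 78/7  (≤ bound)
a_2 = 2: 167/15  (≤ bound)
a_3 = 1: 245/22  (≤ bound)
a_4 = 2: 657/59  (≤ bound)
a_5 = 1: 902/81  (> 70, stop)

657/59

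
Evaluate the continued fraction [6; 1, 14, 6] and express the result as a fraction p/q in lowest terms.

a_0 = 6: 6/1
a_1 = 1: 7/1
a_2 = 14: 104/15
a_3 = 6: 631/91

631/91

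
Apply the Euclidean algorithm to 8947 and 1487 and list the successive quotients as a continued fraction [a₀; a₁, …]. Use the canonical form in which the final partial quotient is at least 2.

[6; 59, 2, 12]

Repeatedly divide and take the remainder:
⌊8947/1487⌋ = 6, remainder 25
⌊1487/25⌋ = 59, remainder 12
⌊25/12⌋ = 2, remainder 1
⌊12/1⌋ = 12, remainder 0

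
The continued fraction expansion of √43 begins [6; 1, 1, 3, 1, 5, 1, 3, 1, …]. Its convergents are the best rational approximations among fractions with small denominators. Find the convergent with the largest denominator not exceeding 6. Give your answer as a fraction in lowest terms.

a_0 = 6: 6/1  (≤ bound)
a_1 = 1: 7/1  (≤ bound)
a_2 = 1: 13/2  (≤ bound)
a_3 = 3: 46/7  (> 6, stop)

13/2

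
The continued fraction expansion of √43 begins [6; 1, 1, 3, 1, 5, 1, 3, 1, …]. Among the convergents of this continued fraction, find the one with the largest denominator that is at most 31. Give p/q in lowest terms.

a_0 = 6: 6/1  (≤ bound)
a_1 = 1: 7/1  (≤ bound)
a_2 = 1: 13/2  (≤ bound)
a_3 = 3: 46/7  (≤ bound)
a_4 = 1: 59/9  (≤ bound)
a_5 = 5: 341/52  (> 31, stop)

59/9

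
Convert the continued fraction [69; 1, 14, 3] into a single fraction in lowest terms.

3217/46

a_0 = 69: 69/1
a_1 = 1: 70/1
a_2 = 14: 1049/15
a_3 = 3: 3217/46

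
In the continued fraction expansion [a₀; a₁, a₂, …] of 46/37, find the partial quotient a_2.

9

Repeatedly divide and take the remainder:
⌊46/37⌋ = 1, remainder 9
⌊37/9⌋ = 4, remainder 1
⌊9/1⌋ = 9, remainder 0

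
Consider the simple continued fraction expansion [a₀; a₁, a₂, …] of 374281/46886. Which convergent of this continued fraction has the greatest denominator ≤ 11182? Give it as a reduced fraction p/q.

List convergents until the denominator exceeds the bound:
a_0 = 7: 7/1  (≤ bound)
a_1 = 1: 8/1  (≤ bound)
a_2 = 57: 463/58  (≤ bound)
a_3 = 10: 4638/581  (≤ bound)
a_4 = 11: 51481/6449  (≤ bound)
a_5 = 2: 107600/13479  (> 11182, stop)

51481/6449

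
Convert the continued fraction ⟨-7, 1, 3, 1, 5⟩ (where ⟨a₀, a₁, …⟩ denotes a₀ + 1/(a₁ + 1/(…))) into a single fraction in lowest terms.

-180/29

Start with 5.
1 + 1/(5/1) = 1 + 1/5 = 6/5
3 + 1/(6/5) = 3 + 5/6 = 23/6
1 + 1/(23/6) = 1 + 6/23 = 29/23
-7 + 1/(29/23) = -7 + 23/29 = -180/29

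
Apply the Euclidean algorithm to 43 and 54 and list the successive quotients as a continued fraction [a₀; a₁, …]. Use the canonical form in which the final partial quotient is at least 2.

⌊43/54⌋ = 0, remainder 43
⌊54/43⌋ = 1, remainder 11
⌊43/11⌋ = 3, remainder 10
⌊11/10⌋ = 1, remainder 1
⌊10/1⌋ = 10, remainder 0

[0; 1, 3, 1, 10]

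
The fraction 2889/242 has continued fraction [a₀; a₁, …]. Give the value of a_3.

2889 = 11·242 + 227, so a_0 = 11
242 = 1·227 + 15, so a_1 = 1
227 = 15·15 + 2, so a_2 = 15
15 = 7·2 + 1, so a_3 = 7

7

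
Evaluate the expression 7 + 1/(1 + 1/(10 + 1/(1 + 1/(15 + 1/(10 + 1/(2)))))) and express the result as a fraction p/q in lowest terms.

31942/4035

Compute successive convergents:
a_0 = 7: 7/1
a_1 = 1: 8/1
a_2 = 10: 87/11
a_3 = 1: 95/12
a_4 = 15: 1512/191
a_5 = 10: 15215/1922
a_6 = 2: 31942/4035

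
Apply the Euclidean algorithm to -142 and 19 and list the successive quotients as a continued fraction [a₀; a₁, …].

Repeatedly divide and take the remainder:
-142 ÷ 19 → quotient -8, remainder 10
19 ÷ 10 → quotient 1, remainder 9
10 ÷ 9 → quotient 1, remainder 1
9 ÷ 1 → quotient 9, remainder 0

[-8; 1, 1, 9]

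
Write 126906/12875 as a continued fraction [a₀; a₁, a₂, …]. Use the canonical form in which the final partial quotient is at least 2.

[9; 1, 5, 1, 54, 1, 7, 4]

126906 ÷ 12875 → quotient 9, remainder 11031
12875 ÷ 11031 → quotient 1, remainder 1844
11031 ÷ 1844 → quotient 5, remainder 1811
1844 ÷ 1811 → quotient 1, remainder 33
1811 ÷ 33 → quotient 54, remainder 29
33 ÷ 29 → quotient 1, remainder 4
29 ÷ 4 → quotient 7, remainder 1
4 ÷ 1 → quotient 4, remainder 0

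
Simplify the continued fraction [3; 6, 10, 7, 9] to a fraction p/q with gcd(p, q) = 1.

a_0 = 3: 3/1
a_1 = 6: 19/6
a_2 = 10: 193/61
a_3 = 7: 1370/433
a_4 = 9: 12523/3958

12523/3958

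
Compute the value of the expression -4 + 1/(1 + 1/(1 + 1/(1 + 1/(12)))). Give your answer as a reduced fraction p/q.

Start with 12.
1 + 1/(12/1) = 1 + 1/12 = 13/12
1 + 1/(13/12) = 1 + 12/13 = 25/13
1 + 1/(25/13) = 1 + 13/25 = 38/25
-4 + 1/(38/25) = -4 + 25/38 = -127/38

-127/38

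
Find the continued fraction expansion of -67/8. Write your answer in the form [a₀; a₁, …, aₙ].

Run the Euclidean algorithm, recording each quotient:
-67 = -9·8 + 5, so a_0 = -9
8 = 1·5 + 3, so a_1 = 1
5 = 1·3 + 2, so a_2 = 1
3 = 1·2 + 1, so a_3 = 1
2 = 2·1 + 0, so a_4 = 2

[-9; 1, 1, 1, 2]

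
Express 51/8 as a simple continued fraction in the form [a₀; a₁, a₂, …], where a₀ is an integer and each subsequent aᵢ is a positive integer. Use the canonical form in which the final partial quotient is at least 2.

51 ÷ 8 → quotient 6, remainder 3
8 ÷ 3 → quotient 2, remainder 2
3 ÷ 2 → quotient 1, remainder 1
2 ÷ 1 → quotient 2, remainder 0

[6; 2, 1, 2]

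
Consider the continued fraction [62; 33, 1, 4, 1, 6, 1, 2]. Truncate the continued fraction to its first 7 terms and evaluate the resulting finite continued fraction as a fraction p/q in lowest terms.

98627/1590

Start with 1.
6 + 1/(1/1) = 6 + 1/1 = 7/1
1 + 1/(7/1) = 1 + 1/7 = 8/7
4 + 1/(8/7) = 4 + 7/8 = 39/8
1 + 1/(39/8) = 1 + 8/39 = 47/39
33 + 1/(47/39) = 33 + 39/47 = 1590/47
62 + 1/(1590/47) = 62 + 47/1590 = 98627/1590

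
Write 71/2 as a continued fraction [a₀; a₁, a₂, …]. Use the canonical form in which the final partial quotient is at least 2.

71 = 35·2 + 1, so a_0 = 35
2 = 2·1 + 0, so a_1 = 2

[35; 2]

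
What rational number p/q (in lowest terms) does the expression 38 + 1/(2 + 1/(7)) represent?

577/15

Start with 7.
2 + 1/(7/1) = 2 + 1/7 = 15/7
38 + 1/(15/7) = 38 + 7/15 = 577/15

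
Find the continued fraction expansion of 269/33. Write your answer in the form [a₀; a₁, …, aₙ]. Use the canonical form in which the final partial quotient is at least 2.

269 = 8·33 + 5, so a_0 = 8
33 = 6·5 + 3, so a_1 = 6
5 = 1·3 + 2, so a_2 = 1
3 = 1·2 + 1, so a_3 = 1
2 = 2·1 + 0, so a_4 = 2

[8; 6, 1, 1, 2]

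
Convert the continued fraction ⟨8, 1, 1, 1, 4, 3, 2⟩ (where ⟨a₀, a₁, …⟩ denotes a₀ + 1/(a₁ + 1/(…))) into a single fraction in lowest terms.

899/104

Start with 2.
3 + 1/(2/1) = 3 + 1/2 = 7/2
4 + 1/(7/2) = 4 + 2/7 = 30/7
1 + 1/(30/7) = 1 + 7/30 = 37/30
1 + 1/(37/30) = 1 + 30/37 = 67/37
1 + 1/(67/37) = 1 + 37/67 = 104/67
8 + 1/(104/67) = 8 + 67/104 = 899/104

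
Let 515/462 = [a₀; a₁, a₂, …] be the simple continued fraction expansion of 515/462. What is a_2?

1

Repeatedly divide and take the remainder:
515 ÷ 462 → quotient 1, remainder 53
462 ÷ 53 → quotient 8, remainder 38
53 ÷ 38 → quotient 1, remainder 15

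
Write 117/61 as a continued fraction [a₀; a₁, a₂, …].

117 = 1·61 + 56, so a_0 = 1
61 = 1·56 + 5, so a_1 = 1
56 = 11·5 + 1, so a_2 = 11
5 = 5·1 + 0, so a_3 = 5

[1; 1, 11, 5]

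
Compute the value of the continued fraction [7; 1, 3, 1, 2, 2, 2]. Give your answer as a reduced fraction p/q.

Collapse the nested fraction from the inside out:
Start with 2.
2 + 1/(2/1) = 2 + 1/2 = 5/2
2 + 1/(5/2) = 2 + 2/5 = 12/5
1 + 1/(12/5) = 1 + 5/12 = 17/12
3 + 1/(17/12) = 3 + 12/17 = 63/17
1 + 1/(63/17) = 1 + 17/63 = 80/63
7 + 1/(80/63) = 7 + 63/80 = 623/80

623/80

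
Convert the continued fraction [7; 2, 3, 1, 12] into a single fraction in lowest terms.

a_0 = 7: 7/1
a_1 = 2: 15/2
a_2 = 3: 52/7
a_3 = 1: 67/9
a_4 = 12: 856/115

856/115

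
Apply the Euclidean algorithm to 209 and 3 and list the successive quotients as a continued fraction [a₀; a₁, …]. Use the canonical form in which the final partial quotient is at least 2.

[69; 1, 2]

Apply division with remainder until the remainder is 0:
209 ÷ 3 → quotient 69, remainder 2
3 ÷ 2 → quotient 1, remainder 1
2 ÷ 1 → quotient 2, remainder 0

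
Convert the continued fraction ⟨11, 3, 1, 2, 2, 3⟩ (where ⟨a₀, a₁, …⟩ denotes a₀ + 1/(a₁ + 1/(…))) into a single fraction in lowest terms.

1003/89

a_0 = 11: 11/1
a_1 = 3: 34/3
a_2 = 1: 45/4
a_3 = 2: 124/11
a_4 = 2: 293/26
a_5 = 3: 1003/89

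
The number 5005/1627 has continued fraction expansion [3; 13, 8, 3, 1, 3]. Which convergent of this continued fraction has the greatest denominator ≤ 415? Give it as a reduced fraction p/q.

a_0 = 3: 3/1  (≤ bound)
a_1 = 13: 40/13  (≤ bound)
a_2 = 8: 323/105  (≤ bound)
a_3 = 3: 1009/328  (≤ bound)
a_4 = 1: 1332/433  (> 415, stop)

1009/328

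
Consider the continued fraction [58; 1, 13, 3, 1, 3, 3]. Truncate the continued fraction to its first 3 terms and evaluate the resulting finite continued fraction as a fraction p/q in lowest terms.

Start with 13.
1 + 1/(13/1) = 1 + 1/13 = 14/13
58 + 1/(14/13) = 58 + 13/14 = 825/14

825/14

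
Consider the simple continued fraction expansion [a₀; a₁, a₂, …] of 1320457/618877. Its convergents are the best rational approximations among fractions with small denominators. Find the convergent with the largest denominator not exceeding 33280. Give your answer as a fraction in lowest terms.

8989/4213

a_0 = 2: 2/1  (≤ bound)
a_1 = 7: 15/7  (≤ bound)
a_2 = 2: 32/15  (≤ bound)
a_3 = 14: 463/217  (≤ bound)
a_4 = 3: 1421/666  (≤ bound)
a_5 = 6: 8989/4213  (≤ bound)
a_6 = 12: 109289/51222  (> 33280, stop)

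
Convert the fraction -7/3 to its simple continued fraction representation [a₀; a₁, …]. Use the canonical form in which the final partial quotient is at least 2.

[-3; 1, 2]

-7 = -3·3 + 2, so a_0 = -3
3 = 1·2 + 1, so a_1 = 1
2 = 2·1 + 0, so a_2 = 2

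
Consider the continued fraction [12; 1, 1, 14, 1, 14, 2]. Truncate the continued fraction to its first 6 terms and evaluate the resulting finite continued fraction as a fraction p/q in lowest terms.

a_0 = 12: 12/1
a_1 = 1: 13/1
a_2 = 1: 25/2
a_3 = 14: 363/29
a_4 = 1: 388/31
a_5 = 14: 5795/463

5795/463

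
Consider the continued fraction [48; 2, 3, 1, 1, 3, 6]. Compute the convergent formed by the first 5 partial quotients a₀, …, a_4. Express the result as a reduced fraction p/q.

775/16

Starting at the tail and folding back:
Start with 1.
1 + 1/(1/1) = 1 + 1/1 = 2/1
3 + 1/(2/1) = 3 + 1/2 = 7/2
2 + 1/(7/2) = 2 + 2/7 = 16/7
48 + 1/(16/7) = 48 + 7/16 = 775/16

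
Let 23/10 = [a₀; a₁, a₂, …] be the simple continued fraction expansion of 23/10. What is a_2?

Apply division with remainder until the remainder is 0:
⌊23/10⌋ = 2, remainder 3
⌊10/3⌋ = 3, remainder 1
⌊3/1⌋ = 3, remainder 0

3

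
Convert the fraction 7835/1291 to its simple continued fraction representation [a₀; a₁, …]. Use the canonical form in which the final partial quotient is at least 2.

7835 = 6·1291 + 89, so a_0 = 6
1291 = 14·89 + 45, so a_1 = 14
89 = 1·45 + 44, so a_2 = 1
45 = 1·44 + 1, so a_3 = 1
44 = 44·1 + 0, so a_4 = 44

[6; 14, 1, 1, 44]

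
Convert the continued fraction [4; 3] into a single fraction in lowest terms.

a_0 = 4: 4/1
a_1 = 3: 13/3

13/3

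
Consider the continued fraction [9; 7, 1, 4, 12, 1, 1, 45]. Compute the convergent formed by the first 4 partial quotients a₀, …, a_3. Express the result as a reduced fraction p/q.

356/39

Start with 4.
1 + 1/(4/1) = 1 + 1/4 = 5/4
7 + 1/(5/4) = 7 + 4/5 = 39/5
9 + 1/(39/5) = 9 + 5/39 = 356/39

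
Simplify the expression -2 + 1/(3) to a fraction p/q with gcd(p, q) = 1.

a_0 = -2: -2/1
a_1 = 3: -5/3

-5/3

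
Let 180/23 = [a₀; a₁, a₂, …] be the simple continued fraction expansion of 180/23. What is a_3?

180 = 7·23 + 19, so a_0 = 7
23 = 1·19 + 4, so a_1 = 1
19 = 4·4 + 3, so a_2 = 4
4 = 1·3 + 1, so a_3 = 1

1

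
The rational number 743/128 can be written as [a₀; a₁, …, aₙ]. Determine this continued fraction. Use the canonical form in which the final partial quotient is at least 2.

743 = 5·128 + 103, so a_0 = 5
128 = 1·103 + 25, so a_1 = 1
103 = 4·25 + 3, so a_2 = 4
25 = 8·3 + 1, so a_3 = 8
3 = 3·1 + 0, so a_4 = 3

[5; 1, 4, 8, 3]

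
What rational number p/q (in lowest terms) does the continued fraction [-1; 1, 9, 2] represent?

-2/21

Start with 2.
9 + 1/(2/1) = 9 + 1/2 = 19/2
1 + 1/(19/2) = 1 + 2/19 = 21/19
-1 + 1/(21/19) = -1 + 19/21 = -2/21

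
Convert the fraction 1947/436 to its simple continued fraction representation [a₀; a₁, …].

[4; 2, 6, 1, 3, 3, 2]

Repeatedly divide and take the remainder:
1947 = 4·436 + 203, so a_0 = 4
436 = 2·203 + 30, so a_1 = 2
203 = 6·30 + 23, so a_2 = 6
30 = 1·23 + 7, so a_3 = 1
23 = 3·7 + 2, so a_4 = 3
7 = 3·2 + 1, so a_5 = 3
2 = 2·1 + 0, so a_6 = 2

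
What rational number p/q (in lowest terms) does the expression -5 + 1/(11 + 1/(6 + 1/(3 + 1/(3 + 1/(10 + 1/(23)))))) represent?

Start with 23.
10 + 1/(23/1) = 10 + 1/23 = 231/23
3 + 1/(231/23) = 3 + 23/231 = 716/231
3 + 1/(716/231) = 3 + 231/716 = 2379/716
6 + 1/(2379/716) = 6 + 716/2379 = 14990/2379
11 + 1/(14990/2379) = 11 + 2379/14990 = 167269/14990
-5 + 1/(167269/14990) = -5 + 14990/167269 = -821355/167269

-821355/167269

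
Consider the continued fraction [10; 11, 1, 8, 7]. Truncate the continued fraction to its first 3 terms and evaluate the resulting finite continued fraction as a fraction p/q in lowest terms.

121/12

Use the convergent recurrence hₖ = aₖ·hₖ₋₁ + hₖ₋₂ (and likewise for the denominators kₖ):
a_0 = 10: 10/1
a_1 = 11: 111/11
a_2 = 1: 121/12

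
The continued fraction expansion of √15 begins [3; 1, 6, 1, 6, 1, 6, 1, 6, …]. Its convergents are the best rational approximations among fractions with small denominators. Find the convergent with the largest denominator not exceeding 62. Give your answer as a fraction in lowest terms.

List convergents until the denominator exceeds the bound:
a_0 = 3: 3/1  (≤ bound)
a_1 = 1: 4/1  (≤ bound)
a_2 = 6: 27/7  (≤ bound)
a_3 = 1: 31/8  (≤ bound)
a_4 = 6: 213/55  (≤ bound)
a_5 = 1: 244/63  (> 62, stop)

213/55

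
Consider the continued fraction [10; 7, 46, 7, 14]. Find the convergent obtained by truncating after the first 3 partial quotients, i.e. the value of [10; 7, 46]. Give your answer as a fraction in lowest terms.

Use the convergent recurrence hₖ = aₖ·hₖ₋₁ + hₖ₋₂ (and likewise for the denominators kₖ):
a_0 = 10: 10/1
a_1 = 7: 71/7
a_2 = 46: 3276/323

3276/323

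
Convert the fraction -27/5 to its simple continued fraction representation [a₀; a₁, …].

Repeatedly divide and take the remainder:
-27 ÷ 5 → quotient -6, remainder 3
5 ÷ 3 → quotient 1, remainder 2
3 ÷ 2 → quotient 1, remainder 1
2 ÷ 1 → quotient 2, remainder 0

[-6; 1, 1, 2]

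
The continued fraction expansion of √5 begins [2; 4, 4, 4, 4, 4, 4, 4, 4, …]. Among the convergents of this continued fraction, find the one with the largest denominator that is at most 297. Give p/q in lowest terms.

161/72

List convergents until the denominator exceeds the bound:
a_0 = 2: 2/1  (≤ bound)
a_1 = 4: 9/4  (≤ bound)
a_2 = 4: 38/17  (≤ bound)
a_3 = 4: 161/72  (≤ bound)
a_4 = 4: 682/305  (> 297, stop)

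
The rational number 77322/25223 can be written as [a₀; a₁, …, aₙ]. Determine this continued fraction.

[3; 15, 3, 1, 6, 3, 1, 14]

77322 ÷ 25223 → quotient 3, remainder 1653
25223 ÷ 1653 → quotient 15, remainder 428
1653 ÷ 428 → quotient 3, remainder 369
428 ÷ 369 → quotient 1, remainder 59
369 ÷ 59 → quotient 6, remainder 15
59 ÷ 15 → quotient 3, remainder 14
15 ÷ 14 → quotient 1, remainder 1
14 ÷ 1 → quotient 14, remainder 0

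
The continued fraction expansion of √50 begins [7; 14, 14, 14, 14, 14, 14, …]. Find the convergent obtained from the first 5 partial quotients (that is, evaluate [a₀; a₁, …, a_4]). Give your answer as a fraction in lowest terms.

275807/39005

a_0 = 7: 7/1
a_1 = 14: 99/14
a_2 = 14: 1393/197
a_3 = 14: 19601/2772
a_4 = 14: 275807/39005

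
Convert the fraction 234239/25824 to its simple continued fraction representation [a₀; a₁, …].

[9; 14, 6, 27, 2, 5]

Repeatedly divide and take the remainder:
234239 ÷ 25824 → quotient 9, remainder 1823
25824 ÷ 1823 → quotient 14, remainder 302
1823 ÷ 302 → quotient 6, remainder 11
302 ÷ 11 → quotient 27, remainder 5
11 ÷ 5 → quotient 2, remainder 1
5 ÷ 1 → quotient 5, remainder 0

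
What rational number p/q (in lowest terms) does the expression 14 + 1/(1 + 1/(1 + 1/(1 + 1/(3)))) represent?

Start with 3.
1 + 1/(3/1) = 1 + 1/3 = 4/3
1 + 1/(4/3) = 1 + 3/4 = 7/4
1 + 1/(7/4) = 1 + 4/7 = 11/7
14 + 1/(11/7) = 14 + 7/11 = 161/11

161/11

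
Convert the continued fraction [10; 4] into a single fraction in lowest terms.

a_0 = 10: 10/1
a_1 = 4: 41/4

41/4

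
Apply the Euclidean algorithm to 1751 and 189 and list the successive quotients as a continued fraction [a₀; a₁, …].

1751 = 9·189 + 50, so a_0 = 9
189 = 3·50 + 39, so a_1 = 3
50 = 1·39 + 11, so a_2 = 1
39 = 3·11 + 6, so a_3 = 3
11 = 1·6 + 5, so a_4 = 1
6 = 1·5 + 1, so a_5 = 1
5 = 5·1 + 0, so a_6 = 5

[9; 3, 1, 3, 1, 1, 5]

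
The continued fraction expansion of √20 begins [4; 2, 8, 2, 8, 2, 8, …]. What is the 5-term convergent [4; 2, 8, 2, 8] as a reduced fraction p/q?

Build up convergents one term at a time:
a_0 = 4: 4/1
a_1 = 2: 9/2
a_2 = 8: 76/17
a_3 = 2: 161/36
a_4 = 8: 1364/305

1364/305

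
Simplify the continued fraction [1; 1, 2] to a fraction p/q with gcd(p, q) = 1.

Start with 2.
1 + 1/(2/1) = 1 + 1/2 = 3/2
1 + 1/(3/2) = 1 + 2/3 = 5/3

5/3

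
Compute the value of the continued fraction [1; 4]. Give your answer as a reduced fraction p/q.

5/4

a_0 = 1: 1/1
a_1 = 4: 5/4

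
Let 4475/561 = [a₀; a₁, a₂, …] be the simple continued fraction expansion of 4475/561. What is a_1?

Run the Euclidean algorithm, recording each quotient:
⌊4475/561⌋ = 7, remainder 548
⌊561/548⌋ = 1, remainder 13

1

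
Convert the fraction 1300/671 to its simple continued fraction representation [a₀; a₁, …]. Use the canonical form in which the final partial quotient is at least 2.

[1; 1, 14, 1, 41]

Run the Euclidean algorithm, recording each quotient:
1300 ÷ 671 → quotient 1, remainder 629
671 ÷ 629 → quotient 1, remainder 42
629 ÷ 42 → quotient 14, remainder 41
42 ÷ 41 → quotient 1, remainder 1
41 ÷ 1 → quotient 41, remainder 0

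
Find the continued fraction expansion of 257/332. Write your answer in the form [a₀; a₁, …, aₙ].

Run the Euclidean algorithm, recording each quotient:
⌊257/332⌋ = 0, remainder 257
⌊332/257⌋ = 1, remainder 75
⌊257/75⌋ = 3, remainder 32
⌊75/32⌋ = 2, remainder 11
⌊32/11⌋ = 2, remainder 10
⌊11/10⌋ = 1, remainder 1
⌊10/1⌋ = 10, remainder 0

[0; 1, 3, 2, 2, 1, 10]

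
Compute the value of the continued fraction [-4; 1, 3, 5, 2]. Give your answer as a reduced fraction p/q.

Build up convergents one term at a time:
a_0 = -4: -4/1
a_1 = 1: -3/1
a_2 = 3: -13/4
a_3 = 5: -68/21
a_4 = 2: -149/46

-149/46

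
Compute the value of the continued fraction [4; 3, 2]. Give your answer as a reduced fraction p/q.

Collapse the nested fraction from the inside out:
Start with 2.
3 + 1/(2/1) = 3 + 1/2 = 7/2
4 + 1/(7/2) = 4 + 2/7 = 30/7

30/7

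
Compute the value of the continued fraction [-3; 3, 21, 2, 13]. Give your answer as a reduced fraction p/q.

-4721/1767

Start with 13.
2 + 1/(13/1) = 2 + 1/13 = 27/13
21 + 1/(27/13) = 21 + 13/27 = 580/27
3 + 1/(580/27) = 3 + 27/580 = 1767/580
-3 + 1/(1767/580) = -3 + 580/1767 = -4721/1767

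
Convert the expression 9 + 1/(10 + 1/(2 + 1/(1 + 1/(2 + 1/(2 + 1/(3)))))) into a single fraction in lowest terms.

a_0 = 9: 9/1
a_1 = 10: 91/10
a_2 = 2: 191/21
a_3 = 1: 282/31
a_4 = 2: 755/83
a_5 = 2: 1792/197
a_6 = 3: 6131/674

6131/674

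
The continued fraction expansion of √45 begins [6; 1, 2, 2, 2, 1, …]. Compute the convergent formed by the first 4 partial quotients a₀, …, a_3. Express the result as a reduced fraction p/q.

47/7

Build up convergents one term at a time:
a_0 = 6: 6/1
a_1 = 1: 7/1
a_2 = 2: 20/3
a_3 = 2: 47/7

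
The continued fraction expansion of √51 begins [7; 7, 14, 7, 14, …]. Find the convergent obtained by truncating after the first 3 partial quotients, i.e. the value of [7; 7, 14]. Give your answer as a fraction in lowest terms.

Start with 14.
7 + 1/(14/1) = 7 + 1/14 = 99/14
7 + 1/(99/14) = 7 + 14/99 = 707/99

707/99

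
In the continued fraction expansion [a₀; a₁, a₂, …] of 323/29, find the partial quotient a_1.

⌊323/29⌋ = 11, remainder 4
⌊29/4⌋ = 7, remainder 1

7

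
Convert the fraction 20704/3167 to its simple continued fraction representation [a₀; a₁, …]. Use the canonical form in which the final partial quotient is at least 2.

⌊20704/3167⌋ = 6, remainder 1702
⌊3167/1702⌋ = 1, remainder 1465
⌊1702/1465⌋ = 1, remainder 237
⌊1465/237⌋ = 6, remainder 43
⌊237/43⌋ = 5, remainder 22
⌊43/22⌋ = 1, remainder 21
⌊22/21⌋ = 1, remainder 1
⌊21/1⌋ = 21, remainder 0

[6; 1, 1, 6, 5, 1, 1, 21]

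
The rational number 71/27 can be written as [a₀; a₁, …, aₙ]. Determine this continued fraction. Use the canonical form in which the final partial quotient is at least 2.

[2; 1, 1, 1, 2, 3]

Run the Euclidean algorithm, recording each quotient:
⌊71/27⌋ = 2, remainder 17
⌊27/17⌋ = 1, remainder 10
⌊17/10⌋ = 1, remainder 7
⌊10/7⌋ = 1, remainder 3
⌊7/3⌋ = 2, remainder 1
⌊3/1⌋ = 3, remainder 0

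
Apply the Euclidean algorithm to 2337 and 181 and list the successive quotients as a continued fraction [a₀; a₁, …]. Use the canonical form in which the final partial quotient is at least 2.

Repeatedly divide and take the remainder:
2337 ÷ 181 → quotient 12, remainder 165
181 ÷ 165 → quotient 1, remainder 16
165 ÷ 16 → quotient 10, remainder 5
16 ÷ 5 → quotient 3, remainder 1
5 ÷ 1 → quotient 5, remainder 0

[12; 1, 10, 3, 5]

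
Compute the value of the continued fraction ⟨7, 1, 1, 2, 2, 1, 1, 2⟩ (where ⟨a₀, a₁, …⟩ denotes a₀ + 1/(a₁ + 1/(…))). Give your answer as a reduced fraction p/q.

569/75

a_0 = 7: 7/1
a_1 = 1: 8/1
a_2 = 1: 15/2
a_3 = 2: 38/5
a_4 = 2: 91/12
a_5 = 1: 129/17
a_6 = 1: 220/29
a_7 = 2: 569/75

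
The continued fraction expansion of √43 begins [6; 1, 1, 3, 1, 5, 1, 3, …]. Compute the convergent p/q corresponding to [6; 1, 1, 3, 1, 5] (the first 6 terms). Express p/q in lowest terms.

341/52

Compute successive convergents:
a_0 = 6: 6/1
a_1 = 1: 7/1
a_2 = 1: 13/2
a_3 = 3: 46/7
a_4 = 1: 59/9
a_5 = 5: 341/52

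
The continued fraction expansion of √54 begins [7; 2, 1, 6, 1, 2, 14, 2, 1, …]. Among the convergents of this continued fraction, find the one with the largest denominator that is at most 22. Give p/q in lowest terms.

a_0 = 7: 7/1  (≤ bound)
a_1 = 2: 15/2  (≤ bound)
a_2 = 1: 22/3  (≤ bound)
a_3 = 6: 147/20  (≤ bound)
a_4 = 1: 169/23  (> 22, stop)

147/20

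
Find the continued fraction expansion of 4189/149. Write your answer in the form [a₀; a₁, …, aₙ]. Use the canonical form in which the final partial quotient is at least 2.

Apply division with remainder until the remainder is 0:
4189 ÷ 149 → quotient 28, remainder 17
149 ÷ 17 → quotient 8, remainder 13
17 ÷ 13 → quotient 1, remainder 4
13 ÷ 4 → quotient 3, remainder 1
4 ÷ 1 → quotient 4, remainder 0

[28; 8, 1, 3, 4]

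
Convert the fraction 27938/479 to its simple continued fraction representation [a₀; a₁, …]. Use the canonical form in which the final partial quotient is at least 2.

[58; 3, 14, 5, 2]

⌊27938/479⌋ = 58, remainder 156
⌊479/156⌋ = 3, remainder 11
⌊156/11⌋ = 14, remainder 2
⌊11/2⌋ = 5, remainder 1
⌊2/1⌋ = 2, remainder 0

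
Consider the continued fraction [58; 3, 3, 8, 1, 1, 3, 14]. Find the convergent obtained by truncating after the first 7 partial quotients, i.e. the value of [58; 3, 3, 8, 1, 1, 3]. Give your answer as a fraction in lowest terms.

Start with 3.
1 + 1/(3/1) = 1 + 1/3 = 4/3
1 + 1/(4/3) = 1 + 3/4 = 7/4
8 + 1/(7/4) = 8 + 4/7 = 60/7
3 + 1/(60/7) = 3 + 7/60 = 187/60
3 + 1/(187/60) = 3 + 60/187 = 621/187
58 + 1/(621/187) = 58 + 187/621 = 36205/621

36205/621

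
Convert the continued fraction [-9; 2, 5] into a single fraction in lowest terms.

a_0 = -9: -9/1
a_1 = 2: -17/2
a_2 = 5: -94/11

-94/11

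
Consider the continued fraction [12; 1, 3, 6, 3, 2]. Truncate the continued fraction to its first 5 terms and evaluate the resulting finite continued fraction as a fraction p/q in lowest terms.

1008/79

a_0 = 12: 12/1
a_1 = 1: 13/1
a_2 = 3: 51/4
a_3 = 6: 319/25
a_4 = 3: 1008/79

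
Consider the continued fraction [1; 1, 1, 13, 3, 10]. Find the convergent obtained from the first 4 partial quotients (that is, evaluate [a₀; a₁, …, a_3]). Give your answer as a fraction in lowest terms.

41/27

Build up convergents one term at a time:
a_0 = 1: 1/1
a_1 = 1: 2/1
a_2 = 1: 3/2
a_3 = 13: 41/27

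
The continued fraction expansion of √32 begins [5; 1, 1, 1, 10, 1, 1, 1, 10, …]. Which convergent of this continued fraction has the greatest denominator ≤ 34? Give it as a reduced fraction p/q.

List convergents until the denominator exceeds the bound:
a_0 = 5: 5/1  (≤ bound)
a_1 = 1: 6/1  (≤ bound)
a_2 = 1: 11/2  (≤ bound)
a_3 = 1: 17/3  (≤ bound)
a_4 = 10: 181/32  (≤ bound)
a_5 = 1: 198/35  (> 34, stop)

181/32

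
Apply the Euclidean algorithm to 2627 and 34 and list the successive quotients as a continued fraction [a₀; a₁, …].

[77; 3, 1, 3, 2]

Repeatedly divide and take the remainder:
2627 ÷ 34 → quotient 77, remainder 9
34 ÷ 9 → quotient 3, remainder 7
9 ÷ 7 → quotient 1, remainder 2
7 ÷ 2 → quotient 3, remainder 1
2 ÷ 1 → quotient 2, remainder 0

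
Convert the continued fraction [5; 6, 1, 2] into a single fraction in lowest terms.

Work from the innermost term outward:
Start with 2.
1 + 1/(2/1) = 1 + 1/2 = 3/2
6 + 1/(3/2) = 6 + 2/3 = 20/3
5 + 1/(20/3) = 5 + 3/20 = 103/20

103/20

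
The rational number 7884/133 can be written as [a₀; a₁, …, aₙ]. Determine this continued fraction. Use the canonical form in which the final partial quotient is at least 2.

[59; 3, 1, 1, 2, 7]

Repeatedly divide and take the remainder:
7884 = 59·133 + 37, so a_0 = 59
133 = 3·37 + 22, so a_1 = 3
37 = 1·22 + 15, so a_2 = 1
22 = 1·15 + 7, so a_3 = 1
15 = 2·7 + 1, so a_4 = 2
7 = 7·1 + 0, so a_5 = 7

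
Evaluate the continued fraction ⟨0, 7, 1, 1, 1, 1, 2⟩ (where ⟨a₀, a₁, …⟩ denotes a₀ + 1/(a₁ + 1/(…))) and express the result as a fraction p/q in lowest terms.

13/99

a_0 = 0: 0/1
a_1 = 7: 1/7
a_2 = 1: 1/8
a_3 = 1: 2/15
a_4 = 1: 3/23
a_5 = 1: 5/38
a_6 = 2: 13/99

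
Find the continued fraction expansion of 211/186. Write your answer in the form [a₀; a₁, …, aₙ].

Run the Euclidean algorithm, recording each quotient:
211 = 1·186 + 25, so a_0 = 1
186 = 7·25 + 11, so a_1 = 7
25 = 2·11 + 3, so a_2 = 2
11 = 3·3 + 2, so a_3 = 3
3 = 1·2 + 1, so a_4 = 1
2 = 2·1 + 0, so a_5 = 2

[1; 7, 2, 3, 1, 2]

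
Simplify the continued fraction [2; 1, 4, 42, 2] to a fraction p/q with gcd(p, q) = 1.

a_0 = 2: 2/1
a_1 = 1: 3/1
a_2 = 4: 14/5
a_3 = 42: 591/211
a_4 = 2: 1196/427

1196/427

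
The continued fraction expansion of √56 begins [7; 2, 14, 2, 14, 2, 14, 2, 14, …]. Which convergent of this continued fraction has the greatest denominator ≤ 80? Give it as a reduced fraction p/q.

449/60

List convergents until the denominator exceeds the bound:
a_0 = 7: 7/1  (≤ bound)
a_1 = 2: 15/2  (≤ bound)
a_2 = 14: 217/29  (≤ bound)
a_3 = 2: 449/60  (≤ bound)
a_4 = 14: 6503/869  (> 80, stop)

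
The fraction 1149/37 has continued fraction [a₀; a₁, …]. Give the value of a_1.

18

1149 = 31·37 + 2, so a_0 = 31
37 = 18·2 + 1, so a_1 = 18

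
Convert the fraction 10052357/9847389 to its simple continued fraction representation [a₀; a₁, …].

⌊10052357/9847389⌋ = 1, remainder 204968
⌊9847389/204968⌋ = 48, remainder 8925
⌊204968/8925⌋ = 22, remainder 8618
⌊8925/8618⌋ = 1, remainder 307
⌊8618/307⌋ = 28, remainder 22
⌊307/22⌋ = 13, remainder 21
⌊22/21⌋ = 1, remainder 1
⌊21/1⌋ = 21, remainder 0

[1; 48, 22, 1, 28, 13, 1, 21]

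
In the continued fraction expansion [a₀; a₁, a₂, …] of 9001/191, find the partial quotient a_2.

Repeatedly divide and take the remainder:
⌊9001/191⌋ = 47, remainder 24
⌊191/24⌋ = 7, remainder 23
⌊24/23⌋ = 1, remainder 1

1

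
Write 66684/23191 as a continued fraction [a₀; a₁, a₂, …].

[2; 1, 7, 36, 1, 1, 3, 11]

Repeatedly divide and take the remainder:
66684 = 2·23191 + 20302, so a_0 = 2
23191 = 1·20302 + 2889, so a_1 = 1
20302 = 7·2889 + 79, so a_2 = 7
2889 = 36·79 + 45, so a_3 = 36
79 = 1·45 + 34, so a_4 = 1
45 = 1·34 + 11, so a_5 = 1
34 = 3·11 + 1, so a_6 = 3
11 = 11·1 + 0, so a_7 = 11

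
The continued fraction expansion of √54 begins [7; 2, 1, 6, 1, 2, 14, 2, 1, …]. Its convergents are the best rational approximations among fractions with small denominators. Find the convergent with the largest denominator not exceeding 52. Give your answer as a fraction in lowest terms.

169/23

a_0 = 7: 7/1  (≤ bound)
a_1 = 2: 15/2  (≤ bound)
a_2 = 1: 22/3  (≤ bound)
a_3 = 6: 147/20  (≤ bound)
a_4 = 1: 169/23  (≤ bound)
a_5 = 2: 485/66  (> 52, stop)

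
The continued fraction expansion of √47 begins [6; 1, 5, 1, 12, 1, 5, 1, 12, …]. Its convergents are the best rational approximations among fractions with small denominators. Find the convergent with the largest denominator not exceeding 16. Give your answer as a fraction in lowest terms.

a_0 = 6: 6/1  (≤ bound)
a_1 = 1: 7/1  (≤ bound)
a_2 = 5: 41/6  (≤ bound)
a_3 = 1: 48/7  (≤ bound)
a_4 = 12: 617/90  (> 16, stop)

48/7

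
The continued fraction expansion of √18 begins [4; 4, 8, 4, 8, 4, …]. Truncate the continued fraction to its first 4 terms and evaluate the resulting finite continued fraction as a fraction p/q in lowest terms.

Start with 4.
8 + 1/(4/1) = 8 + 1/4 = 33/4
4 + 1/(33/4) = 4 + 4/33 = 136/33
4 + 1/(136/33) = 4 + 33/136 = 577/136

577/136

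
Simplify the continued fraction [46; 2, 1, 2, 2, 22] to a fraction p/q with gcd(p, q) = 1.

19753/426

Compute successive convergents:
a_0 = 46: 46/1
a_1 = 2: 93/2
a_2 = 1: 139/3
a_3 = 2: 371/8
a_4 = 2: 881/19
a_5 = 22: 19753/426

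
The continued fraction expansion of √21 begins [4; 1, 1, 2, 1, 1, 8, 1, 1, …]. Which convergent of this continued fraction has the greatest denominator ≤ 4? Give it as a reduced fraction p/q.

9/2

a_0 = 4: 4/1  (≤ bound)
a_1 = 1: 5/1  (≤ bound)
a_2 = 1: 9/2  (≤ bound)
a_3 = 2: 23/5  (> 4, stop)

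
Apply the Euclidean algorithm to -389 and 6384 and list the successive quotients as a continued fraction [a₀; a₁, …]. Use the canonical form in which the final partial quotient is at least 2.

-389 ÷ 6384 → quotient -1, remainder 5995
6384 ÷ 5995 → quotient 1, remainder 389
5995 ÷ 389 → quotient 15, remainder 160
389 ÷ 160 → quotient 2, remainder 69
160 ÷ 69 → quotient 2, remainder 22
69 ÷ 22 → quotient 3, remainder 3
22 ÷ 3 → quotient 7, remainder 1
3 ÷ 1 → quotient 3, remainder 0

[-1; 1, 15, 2, 2, 3, 7, 3]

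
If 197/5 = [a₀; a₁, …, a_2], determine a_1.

197 ÷ 5 → quotient 39, remainder 2
5 ÷ 2 → quotient 2, remainder 1

2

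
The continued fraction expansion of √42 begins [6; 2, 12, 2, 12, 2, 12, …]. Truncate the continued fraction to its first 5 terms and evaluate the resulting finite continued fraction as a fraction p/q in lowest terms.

4206/649

a_0 = 6: 6/1
a_1 = 2: 13/2
a_2 = 12: 162/25
a_3 = 2: 337/52
a_4 = 12: 4206/649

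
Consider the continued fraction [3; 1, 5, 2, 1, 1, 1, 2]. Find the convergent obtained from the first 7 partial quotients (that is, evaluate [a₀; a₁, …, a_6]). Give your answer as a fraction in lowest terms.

Start with 1.
1 + 1/(1/1) = 1 + 1/1 = 2/1
1 + 1/(2/1) = 1 + 1/2 = 3/2
2 + 1/(3/2) = 2 + 2/3 = 8/3
5 + 1/(8/3) = 5 + 3/8 = 43/8
1 + 1/(43/8) = 1 + 8/43 = 51/43
3 + 1/(51/43) = 3 + 43/51 = 196/51

196/51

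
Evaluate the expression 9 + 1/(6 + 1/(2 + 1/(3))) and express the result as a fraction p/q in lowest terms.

412/45

Use the convergent recurrence hₖ = aₖ·hₖ₋₁ + hₖ₋₂ (and likewise for the denominators kₖ):
a_0 = 9: 9/1
a_1 = 6: 55/6
a_2 = 2: 119/13
a_3 = 3: 412/45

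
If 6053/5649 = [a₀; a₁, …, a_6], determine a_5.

2

6053 ÷ 5649 → quotient 1, remainder 404
5649 ÷ 404 → quotient 13, remainder 397
404 ÷ 397 → quotient 1, remainder 7
397 ÷ 7 → quotient 56, remainder 5
7 ÷ 5 → quotient 1, remainder 2
5 ÷ 2 → quotient 2, remainder 1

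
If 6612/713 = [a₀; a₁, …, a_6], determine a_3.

6612 = 9·713 + 195, so a_0 = 9
713 = 3·195 + 128, so a_1 = 3
195 = 1·128 + 67, so a_2 = 1
128 = 1·67 + 61, so a_3 = 1

1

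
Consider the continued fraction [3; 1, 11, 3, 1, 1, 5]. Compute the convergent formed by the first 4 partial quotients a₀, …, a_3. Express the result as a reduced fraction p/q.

Start with 3.
11 + 1/(3/1) = 11 + 1/3 = 34/3
1 + 1/(34/3) = 1 + 3/34 = 37/34
3 + 1/(37/34) = 3 + 34/37 = 145/37

145/37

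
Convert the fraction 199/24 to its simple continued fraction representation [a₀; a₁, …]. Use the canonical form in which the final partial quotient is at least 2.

Apply division with remainder until the remainder is 0:
199 = 8·24 + 7, so a_0 = 8
24 = 3·7 + 3, so a_1 = 3
7 = 2·3 + 1, so a_2 = 2
3 = 3·1 + 0, so a_3 = 3

[8; 3, 2, 3]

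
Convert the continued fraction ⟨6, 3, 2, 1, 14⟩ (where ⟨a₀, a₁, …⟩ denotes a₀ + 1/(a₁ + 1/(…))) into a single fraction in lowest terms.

Use the convergent recurrence hₖ = aₖ·hₖ₋₁ + hₖ₋₂ (and likewise for the denominators kₖ):
a_0 = 6: 6/1
a_1 = 3: 19/3
a_2 = 2: 44/7
a_3 = 1: 63/10
a_4 = 14: 926/147

926/147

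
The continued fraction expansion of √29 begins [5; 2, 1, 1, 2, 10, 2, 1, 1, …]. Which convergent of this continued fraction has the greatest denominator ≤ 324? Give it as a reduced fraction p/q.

1524/283

a_0 = 5: 5/1  (≤ bound)
a_1 = 2: 11/2  (≤ bound)
a_2 = 1: 16/3  (≤ bound)
a_3 = 1: 27/5  (≤ bound)
a_4 = 2: 70/13  (≤ bound)
a_5 = 10: 727/135  (≤ bound)
a_6 = 2: 1524/283  (≤ bound)
a_7 = 1: 2251/418  (> 324, stop)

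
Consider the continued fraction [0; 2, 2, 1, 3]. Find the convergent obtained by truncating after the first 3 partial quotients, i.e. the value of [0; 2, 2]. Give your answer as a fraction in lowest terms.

2/5

a_0 = 0: 0/1
a_1 = 2: 1/2
a_2 = 2: 2/5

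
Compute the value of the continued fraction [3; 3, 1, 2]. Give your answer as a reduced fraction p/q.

Starting at the tail and folding back:
Start with 2.
1 + 1/(2/1) = 1 + 1/2 = 3/2
3 + 1/(3/2) = 3 + 2/3 = 11/3
3 + 1/(11/3) = 3 + 3/11 = 36/11

36/11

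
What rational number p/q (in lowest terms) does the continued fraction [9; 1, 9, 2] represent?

a_0 = 9: 9/1
a_1 = 1: 10/1
a_2 = 9: 99/10
a_3 = 2: 208/21

208/21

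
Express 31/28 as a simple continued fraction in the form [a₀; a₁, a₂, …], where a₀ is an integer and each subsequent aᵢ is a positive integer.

[1; 9, 3]

31 = 1·28 + 3, so a_0 = 1
28 = 9·3 + 1, so a_1 = 9
3 = 3·1 + 0, so a_2 = 3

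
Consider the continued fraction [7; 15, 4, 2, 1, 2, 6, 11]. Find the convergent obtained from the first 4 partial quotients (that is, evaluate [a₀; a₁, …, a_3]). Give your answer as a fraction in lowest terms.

a_0 = 7: 7/1
a_1 = 15: 106/15
a_2 = 4: 431/61
a_3 = 2: 968/137

968/137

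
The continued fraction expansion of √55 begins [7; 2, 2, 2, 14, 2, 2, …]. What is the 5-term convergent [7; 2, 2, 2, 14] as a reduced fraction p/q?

Work from the innermost term outward:
Start with 14.
2 + 1/(14/1) = 2 + 1/14 = 29/14
2 + 1/(29/14) = 2 + 14/29 = 72/29
2 + 1/(72/29) = 2 + 29/72 = 173/72
7 + 1/(173/72) = 7 + 72/173 = 1283/173

1283/173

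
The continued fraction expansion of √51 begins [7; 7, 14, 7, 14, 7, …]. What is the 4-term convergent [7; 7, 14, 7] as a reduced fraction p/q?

Compute successive convergents:
a_0 = 7: 7/1
a_1 = 7: 50/7
a_2 = 14: 707/99
a_3 = 7: 4999/700

4999/700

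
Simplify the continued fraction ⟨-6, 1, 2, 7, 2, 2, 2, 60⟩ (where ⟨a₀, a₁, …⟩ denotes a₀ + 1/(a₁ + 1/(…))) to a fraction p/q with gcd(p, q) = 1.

Start with 60.
2 + 1/(60/1) = 2 + 1/60 = 121/60
2 + 1/(121/60) = 2 + 60/121 = 302/121
2 + 1/(302/121) = 2 + 121/302 = 725/302
7 + 1/(725/302) = 7 + 302/725 = 5377/725
2 + 1/(5377/725) = 2 + 725/5377 = 11479/5377
1 + 1/(11479/5377) = 1 + 5377/11479 = 16856/11479
-6 + 1/(16856/11479) = -6 + 11479/16856 = -89657/16856

-89657/16856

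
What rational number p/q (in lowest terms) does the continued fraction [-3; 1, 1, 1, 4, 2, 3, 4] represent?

-1081/459

a_0 = -3: -3/1
a_1 = 1: -2/1
a_2 = 1: -5/2
a_3 = 1: -7/3
a_4 = 4: -33/14
a_5 = 2: -73/31
a_6 = 3: -252/107
a_7 = 4: -1081/459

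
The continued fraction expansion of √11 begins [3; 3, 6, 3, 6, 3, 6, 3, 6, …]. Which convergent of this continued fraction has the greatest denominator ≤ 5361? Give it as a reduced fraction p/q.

3970/1197

a_0 = 3: 3/1  (≤ bound)
a_1 = 3: 10/3  (≤ bound)
a_2 = 6: 63/19  (≤ bound)
a_3 = 3: 199/60  (≤ bound)
a_4 = 6: 1257/379  (≤ bound)
a_5 = 3: 3970/1197  (≤ bound)
a_6 = 6: 25077/7561  (> 5361, stop)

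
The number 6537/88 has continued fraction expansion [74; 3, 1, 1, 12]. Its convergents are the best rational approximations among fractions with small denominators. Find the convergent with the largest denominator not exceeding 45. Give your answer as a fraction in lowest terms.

520/7

List convergents until the denominator exceeds the bound:
a_0 = 74: 74/1  (≤ bound)
a_1 = 3: 223/3  (≤ bound)
a_2 = 1: 297/4  (≤ bound)
a_3 = 1: 520/7  (≤ bound)
a_4 = 12: 6537/88  (> 45, stop)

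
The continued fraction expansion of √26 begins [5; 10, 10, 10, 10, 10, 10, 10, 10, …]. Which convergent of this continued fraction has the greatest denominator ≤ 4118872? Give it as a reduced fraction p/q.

5357035/1050601

a_0 = 5: 5/1  (≤ bound)
a_1 = 10: 51/10  (≤ bound)
a_2 = 10: 515/101  (≤ bound)
a_3 = 10: 5201/1020  (≤ bound)
a_4 = 10: 52525/10301  (≤ bound)
a_5 = 10: 530451/104030  (≤ bound)
a_6 = 10: 5357035/1050601  (≤ bound)
a_7 = 10: 54100801/10610040  (> 4118872, stop)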